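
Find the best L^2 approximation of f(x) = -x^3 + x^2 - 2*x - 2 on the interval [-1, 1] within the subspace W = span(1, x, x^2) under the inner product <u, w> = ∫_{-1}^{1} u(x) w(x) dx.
g(x) = x^2 - 13*x/5 - 2

The best approximation g ∈ W is the orthogonal projection of f onto W. Writing g = a_0 + a_1 x + a_2 x^2, the coefficients solve the normal equations G · a = b where
  G_{ij} = <φ_i, φ_j> and b_i = <f, φ_i>, with φ_0 = 1, φ_1 = x, φ_2 = x^2.
G =
  [2, 0, 2/3]
  [0, 2/3, 0]
  [2/3, 0, 2/5],
b = (-10/3, -26/15, -14/15).
Solving gives a_0 = -2, a_1 = -13/5, a_2 = 1, so
  g(x) = x^2 - 13*x/5 - 2.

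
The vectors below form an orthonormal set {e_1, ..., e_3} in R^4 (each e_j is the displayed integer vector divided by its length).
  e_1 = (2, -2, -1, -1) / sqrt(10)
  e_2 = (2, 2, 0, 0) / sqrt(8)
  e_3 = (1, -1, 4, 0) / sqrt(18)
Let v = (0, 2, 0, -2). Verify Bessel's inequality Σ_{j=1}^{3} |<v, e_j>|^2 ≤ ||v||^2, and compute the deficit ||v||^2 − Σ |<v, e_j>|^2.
Σ |<v, e_j>|^2 = 118/45; ||v||^2 = 8; deficit = 242/45

Write each e_j = u_j / sqrt(<u_j, u_j>) where u_j is the displayed integer vector. Then <v, e_j> = <v, u_j> / sqrt(<u_j, u_j>), so |<v, e_j>|^2 = <v, u_j>^2 / <u_j, u_j>.
Coefficients: <v, e_1> = -2/sqrt(10), <v, e_2> = 4/sqrt(8), <v, e_3> = -2/sqrt(18).
Square and sum: Σ |<v, e_j>|^2 = 118/45.
Compute ||v||^2 = v·v = 8.
Deficit = 8 − 118/45 = 242/45 ≥ 0, confirming Bessel's inequality. (The deficit equals ||v − Σ <v,e_j> e_j||^2, the squared distance from v to span{e_j}.)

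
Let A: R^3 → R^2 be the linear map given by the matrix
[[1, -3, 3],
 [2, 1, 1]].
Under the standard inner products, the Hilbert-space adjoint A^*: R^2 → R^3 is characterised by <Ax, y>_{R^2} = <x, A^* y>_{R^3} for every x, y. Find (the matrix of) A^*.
A^* = A^T =
[[1, 2],
 [-3, 1],
 [3, 1]]

For real matrices with standard dot products, the defining identity <Ax, y> = <x, A^* y> gives (Ax)^T y = x^T (A^*) y, i.e. x^T A^T y = x^T (A^*) y. Since this holds for all x, y, we must have A^* = A^T. Therefore
A^* =
[[1, 2],
 [-3, 1],
 [3, 1]].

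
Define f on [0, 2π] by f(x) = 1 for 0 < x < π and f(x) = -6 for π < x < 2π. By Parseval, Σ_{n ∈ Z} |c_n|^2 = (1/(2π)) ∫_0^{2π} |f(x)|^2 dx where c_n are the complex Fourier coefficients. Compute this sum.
Σ |c_n|^2 = 37/2

Parseval equates the L^2 energy of f (normalised by 1/(2π)) with the ℓ^2 sum of its Fourier coefficients: (1/(2π)) ∫_0^{2π} |f|^2 = Σ |c_n|^2.
Compute the left side: (1/(2π)) [∫_0^π 1^2 dx + ∫_π^{2π} (-6)^2 dx] = (1/(2π)) · (1π + 36π) = (1 + 36)/2 = 37/2.
So Σ_{n ∈ Z} |c_n|^2 = 37/2.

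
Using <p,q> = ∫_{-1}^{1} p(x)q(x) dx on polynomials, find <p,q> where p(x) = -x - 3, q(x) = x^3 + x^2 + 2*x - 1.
<p,q> = 34/15

Expand the product: p(x)·q(x) = -x^4 - 4*x^3 - 5*x^2 - 5*x + 3.
∫_{-1}^{1} of each monomial x^k gives [2/(k+1) if k even, 0 if k odd]. Integrating term-by-term (or equivalently evaluating the antiderivative F(x) = -x^5/5 - x^4 - 5*x^3/3 - 5*x^2/2 + 3*x at the endpoints):
  F(1) − F(−1) = -71/30 − (-139/30) = 34/15.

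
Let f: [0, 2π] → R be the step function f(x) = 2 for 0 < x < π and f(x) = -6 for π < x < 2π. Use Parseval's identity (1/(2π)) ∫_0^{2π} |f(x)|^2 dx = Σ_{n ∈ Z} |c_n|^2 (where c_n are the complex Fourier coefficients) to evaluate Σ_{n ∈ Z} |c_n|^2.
Σ |c_n|^2 = 20

Parseval equates the L^2 energy of f (normalised by 1/(2π)) with the ℓ^2 sum of its Fourier coefficients: (1/(2π)) ∫_0^{2π} |f|^2 = Σ |c_n|^2.
Compute the left side: (1/(2π)) [∫_0^π 2^2 dx + ∫_π^{2π} (-6)^2 dx] = (1/(2π)) · (4π + 36π) = (4 + 36)/2 = 20.
So Σ_{n ∈ Z} |c_n|^2 = 20.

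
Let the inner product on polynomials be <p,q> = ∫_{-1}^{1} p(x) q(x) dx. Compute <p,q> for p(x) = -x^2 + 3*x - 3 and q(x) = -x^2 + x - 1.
<p,q> = 166/15

Expand the product: p(x)·q(x) = x^4 - 4*x^3 + 7*x^2 - 6*x + 3.
∫_{-1}^{1} of each monomial x^k gives [2/(k+1) if k even, 0 if k odd]. Integrating term-by-term (or equivalently evaluating the antiderivative F(x) = x^5/5 - x^4 + 7*x^3/3 - 3*x^2 + 3*x at the endpoints):
  F(1) − F(−1) = 23/15 − (-143/15) = 166/15.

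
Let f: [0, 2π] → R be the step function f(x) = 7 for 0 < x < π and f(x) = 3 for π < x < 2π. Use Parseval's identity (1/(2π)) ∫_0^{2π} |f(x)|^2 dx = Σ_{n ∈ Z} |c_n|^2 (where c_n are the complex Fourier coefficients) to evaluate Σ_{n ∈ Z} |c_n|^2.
Σ |c_n|^2 = 29

Parseval equates the L^2 energy of f (normalised by 1/(2π)) with the ℓ^2 sum of its Fourier coefficients: (1/(2π)) ∫_0^{2π} |f|^2 = Σ |c_n|^2.
Compute the left side: (1/(2π)) [∫_0^π 7^2 dx + ∫_π^{2π} 3^2 dx] = (1/(2π)) · (49π + 9π) = (49 + 9)/2 = 29.
So Σ_{n ∈ Z} |c_n|^2 = 29.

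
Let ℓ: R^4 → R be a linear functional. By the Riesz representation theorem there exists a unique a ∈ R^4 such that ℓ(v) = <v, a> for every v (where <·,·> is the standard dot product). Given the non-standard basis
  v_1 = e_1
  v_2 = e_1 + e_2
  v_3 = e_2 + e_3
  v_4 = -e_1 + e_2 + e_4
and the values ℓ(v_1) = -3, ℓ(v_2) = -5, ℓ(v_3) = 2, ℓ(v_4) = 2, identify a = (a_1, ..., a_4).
a = (-3, -2, 4, 1)

Write a = (a_1, ..., a_4) in the standard basis. For each basis vector v_i, ℓ(v_i) = <v_i, a> is a linear equation in the a_j's. Collect the n equations into a matrix system V a = ℓ, where row i of V is v_i (expressed in the standard basis). Since V is invertible (lower-triangular with 1s on the diagonal, up to permutation), solve by back-substitution:
  V =
[[1, 0, 0, 0],
 [1, 1, 0, 0],
 [0, 1, 1, 0],
 [-1, 1, 0, 1]]
  V a = (-3, -5, 2, 2)
Solving gives a = (-3, -2, 4, 1).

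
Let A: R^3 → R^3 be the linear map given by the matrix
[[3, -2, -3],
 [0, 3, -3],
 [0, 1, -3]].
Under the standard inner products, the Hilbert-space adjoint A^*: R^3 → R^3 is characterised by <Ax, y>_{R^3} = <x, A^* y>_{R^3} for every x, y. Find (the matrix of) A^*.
A^* = A^T =
[[3, 0, 0],
 [-2, 3, 1],
 [-3, -3, -3]]

For real matrices with standard dot products, the defining identity <Ax, y> = <x, A^* y> gives (Ax)^T y = x^T (A^*) y, i.e. x^T A^T y = x^T (A^*) y. Since this holds for all x, y, we must have A^* = A^T. Therefore
A^* =
[[3, 0, 0],
 [-2, 3, 1],
 [-3, -3, -3]].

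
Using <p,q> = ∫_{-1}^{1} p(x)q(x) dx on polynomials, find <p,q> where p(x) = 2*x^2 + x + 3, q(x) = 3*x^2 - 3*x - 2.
<p,q> = -124/15

Expand the product: p(x)·q(x) = 6*x^4 - 3*x^3 + 2*x^2 - 11*x - 6.
∫_{-1}^{1} of each monomial x^k gives [2/(k+1) if k even, 0 if k odd]. Integrating term-by-term (or equivalently evaluating the antiderivative F(x) = 6*x^5/5 - 3*x^4/4 + 2*x^3/3 - 11*x^2/2 - 6*x at the endpoints):
  F(1) − F(−1) = -623/60 − (-127/60) = -124/15.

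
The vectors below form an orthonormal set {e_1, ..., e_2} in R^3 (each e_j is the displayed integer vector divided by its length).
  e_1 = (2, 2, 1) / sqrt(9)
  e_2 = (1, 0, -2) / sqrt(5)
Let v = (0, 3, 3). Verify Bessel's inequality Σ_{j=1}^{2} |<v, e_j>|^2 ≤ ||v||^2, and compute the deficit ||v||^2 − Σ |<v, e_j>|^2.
Σ |<v, e_j>|^2 = 81/5; ||v||^2 = 18; deficit = 9/5

Write each e_j = u_j / sqrt(<u_j, u_j>) where u_j is the displayed integer vector. Then <v, e_j> = <v, u_j> / sqrt(<u_j, u_j>), so |<v, e_j>|^2 = <v, u_j>^2 / <u_j, u_j>.
Coefficients: <v, e_1> = 9/sqrt(9), <v, e_2> = -6/sqrt(5).
Square and sum: Σ |<v, e_j>|^2 = 81/5.
Compute ||v||^2 = v·v = 18.
Deficit = 18 − 81/5 = 9/5 ≥ 0, confirming Bessel's inequality. (The deficit equals ||v − Σ <v,e_j> e_j||^2, the squared distance from v to span{e_j}.)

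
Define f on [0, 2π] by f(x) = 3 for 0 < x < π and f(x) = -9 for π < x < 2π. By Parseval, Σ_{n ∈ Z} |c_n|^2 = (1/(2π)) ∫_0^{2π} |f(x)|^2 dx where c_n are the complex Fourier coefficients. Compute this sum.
Σ |c_n|^2 = 45

Parseval equates the L^2 energy of f (normalised by 1/(2π)) with the ℓ^2 sum of its Fourier coefficients: (1/(2π)) ∫_0^{2π} |f|^2 = Σ |c_n|^2.
Compute the left side: (1/(2π)) [∫_0^π 3^2 dx + ∫_π^{2π} (-9)^2 dx] = (1/(2π)) · (9π + 81π) = (9 + 81)/2 = 45.
So Σ_{n ∈ Z} |c_n|^2 = 45.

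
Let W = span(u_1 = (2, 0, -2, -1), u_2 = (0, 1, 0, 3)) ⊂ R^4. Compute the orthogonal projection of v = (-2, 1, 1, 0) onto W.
proj_W(v) = (-38/27, -1/9, 38/27, 10/27)

Set up U = [u_1 | ... | u_2] ∈ R^(4×2). The projector onto W = col(U) is P = U (U^T U)^(-1) U^T.
Compute U^T U =
  [9, -3]
  [-3, 10],
and U^T v = (-6, 1).
Solve U^T U · c = U^T v for the coefficients: c = (-19/27, -1/9). The projection is proj_W(v) = U c.
Check: (v - proj_W(v)) · u_1 = 0  (should be 0).
Check: (v - proj_W(v)) · u_2 = 0  (should be 0).
Result: proj_W(v) = (-38/27, -1/9, 38/27, 10/27).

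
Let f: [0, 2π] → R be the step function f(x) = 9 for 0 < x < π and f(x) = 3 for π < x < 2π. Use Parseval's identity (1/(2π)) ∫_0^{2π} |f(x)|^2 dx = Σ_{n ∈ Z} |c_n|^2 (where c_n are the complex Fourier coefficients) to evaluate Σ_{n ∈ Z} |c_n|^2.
Σ |c_n|^2 = 45

Parseval equates the L^2 energy of f (normalised by 1/(2π)) with the ℓ^2 sum of its Fourier coefficients: (1/(2π)) ∫_0^{2π} |f|^2 = Σ |c_n|^2.
Compute the left side: (1/(2π)) [∫_0^π 9^2 dx + ∫_π^{2π} 3^2 dx] = (1/(2π)) · (81π + 9π) = (81 + 9)/2 = 45.
So Σ_{n ∈ Z} |c_n|^2 = 45.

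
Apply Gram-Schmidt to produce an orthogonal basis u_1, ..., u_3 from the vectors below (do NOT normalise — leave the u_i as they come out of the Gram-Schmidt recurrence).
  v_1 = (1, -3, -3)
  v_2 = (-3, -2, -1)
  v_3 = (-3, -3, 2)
Orthogonal basis:
  u_1 = (1, -3, -3)
  u_2 = (-63/19, -20/19, -1/19)
  u_3 = (129/230, -43/23, 473/230)

Apply the Gram-Schmidt recurrence
  u_1 = v_1
  u_i = v_i − Σ_{j<i} ((v_i · u_j) / (u_j · u_j)) · u_j.

Step by step this gives:
  u_1 = (1, -3, -3)
  u_2 = (-63/19, -20/19, -1/19)
  u_3 = (129/230, -43/23, 473/230)

Orthogonality check:
  u_2 · u_1 = 0 (should be 0)
  u_3 · u_1 = 0 (should be 0)
  u_3 · u_2 = 0 (should be 0)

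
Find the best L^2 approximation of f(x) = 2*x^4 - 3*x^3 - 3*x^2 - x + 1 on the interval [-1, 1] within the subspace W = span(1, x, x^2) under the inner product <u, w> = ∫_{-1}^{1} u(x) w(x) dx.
g(x) = -9*x^2/7 - 14*x/5 + 29/35

The best approximation g ∈ W is the orthogonal projection of f onto W. Writing g = a_0 + a_1 x + a_2 x^2, the coefficients solve the normal equations G · a = b where
  G_{ij} = <φ_i, φ_j> and b_i = <f, φ_i>, with φ_0 = 1, φ_1 = x, φ_2 = x^2.
G =
  [2, 0, 2/3]
  [0, 2/3, 0]
  [2/3, 0, 2/5],
b = (4/5, -28/15, 4/105).
Solving gives a_0 = 29/35, a_1 = -14/5, a_2 = -9/7, so
  g(x) = -9*x^2/7 - 14*x/5 + 29/35.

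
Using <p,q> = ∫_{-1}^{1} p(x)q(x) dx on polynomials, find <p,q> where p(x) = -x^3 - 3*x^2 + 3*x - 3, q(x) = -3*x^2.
<p,q> = 48/5

Expand the product: p(x)·q(x) = 3*x^5 + 9*x^4 - 9*x^3 + 9*x^2.
∫_{-1}^{1} of each monomial x^k gives [2/(k+1) if k even, 0 if k odd]. Integrating term-by-term (or equivalently evaluating the antiderivative F(x) = x^6/2 + 9*x^5/5 - 9*x^4/4 + 3*x^3 at the endpoints):
  F(1) − F(−1) = 61/20 − (-131/20) = 48/5.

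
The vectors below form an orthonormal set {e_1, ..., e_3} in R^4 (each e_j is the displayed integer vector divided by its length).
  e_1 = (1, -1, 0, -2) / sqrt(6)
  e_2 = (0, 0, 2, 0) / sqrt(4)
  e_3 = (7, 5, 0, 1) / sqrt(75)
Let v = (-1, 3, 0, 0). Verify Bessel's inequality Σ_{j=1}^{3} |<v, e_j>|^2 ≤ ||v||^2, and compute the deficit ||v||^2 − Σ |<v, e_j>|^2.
Σ |<v, e_j>|^2 = 88/25; ||v||^2 = 10; deficit = 162/25

Write each e_j = u_j / sqrt(<u_j, u_j>) where u_j is the displayed integer vector. Then <v, e_j> = <v, u_j> / sqrt(<u_j, u_j>), so |<v, e_j>|^2 = <v, u_j>^2 / <u_j, u_j>.
Coefficients: <v, e_1> = -4/sqrt(6), <v, e_2> = 0/sqrt(4), <v, e_3> = 8/sqrt(75).
Square and sum: Σ |<v, e_j>|^2 = 88/25.
Compute ||v||^2 = v·v = 10.
Deficit = 10 − 88/25 = 162/25 ≥ 0, confirming Bessel's inequality. (The deficit equals ||v − Σ <v,e_j> e_j||^2, the squared distance from v to span{e_j}.)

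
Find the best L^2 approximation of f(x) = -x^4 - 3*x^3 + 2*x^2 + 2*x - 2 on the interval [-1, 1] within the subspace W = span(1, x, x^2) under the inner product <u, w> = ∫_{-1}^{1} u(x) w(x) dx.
g(x) = 8*x^2/7 + x/5 - 67/35

The best approximation g ∈ W is the orthogonal projection of f onto W. Writing g = a_0 + a_1 x + a_2 x^2, the coefficients solve the normal equations G · a = b where
  G_{ij} = <φ_i, φ_j> and b_i = <f, φ_i>, with φ_0 = 1, φ_1 = x, φ_2 = x^2.
G =
  [2, 0, 2/3]
  [0, 2/3, 0]
  [2/3, 0, 2/5],
b = (-46/15, 2/15, -86/105).
Solving gives a_0 = -67/35, a_1 = 1/5, a_2 = 8/7, so
  g(x) = 8*x^2/7 + x/5 - 67/35.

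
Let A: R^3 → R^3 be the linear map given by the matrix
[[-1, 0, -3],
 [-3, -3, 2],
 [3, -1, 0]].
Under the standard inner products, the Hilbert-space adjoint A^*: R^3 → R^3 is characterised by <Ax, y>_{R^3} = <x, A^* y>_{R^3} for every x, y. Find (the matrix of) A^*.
A^* = A^T =
[[-1, -3, 3],
 [0, -3, -1],
 [-3, 2, 0]]

For real matrices with standard dot products, the defining identity <Ax, y> = <x, A^* y> gives (Ax)^T y = x^T (A^*) y, i.e. x^T A^T y = x^T (A^*) y. Since this holds for all x, y, we must have A^* = A^T. Therefore
A^* =
[[-1, -3, 3],
 [0, -3, -1],
 [-3, 2, 0]].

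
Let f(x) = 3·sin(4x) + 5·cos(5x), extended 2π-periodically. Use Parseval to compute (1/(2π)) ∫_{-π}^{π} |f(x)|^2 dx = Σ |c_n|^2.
Σ |c_n|^2 = 17

Expand |f|^2 and use orthogonality of {sin(nx), cos(mx)} on [-π, π]:
  ∫_{-π}^{π} sin(nx)^2 dx = π, ∫ cos(mx)^2 dx = π, and cross terms integrate to 0.
So ∫_{-π}^{π} f(x)^2 dx = 3^2 · π + 5^2 · π = (9 + 25)π.
Divide by 2π: (9 + 25)/2 = 17.
By Parseval, this equals Σ |c_n|^2.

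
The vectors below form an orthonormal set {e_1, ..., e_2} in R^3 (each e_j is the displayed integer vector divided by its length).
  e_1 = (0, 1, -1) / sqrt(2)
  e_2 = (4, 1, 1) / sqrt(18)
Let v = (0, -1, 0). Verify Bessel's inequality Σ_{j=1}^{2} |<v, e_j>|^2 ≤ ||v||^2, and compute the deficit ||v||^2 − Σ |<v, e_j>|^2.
Σ |<v, e_j>|^2 = 5/9; ||v||^2 = 1; deficit = 4/9

Write each e_j = u_j / sqrt(<u_j, u_j>) where u_j is the displayed integer vector. Then <v, e_j> = <v, u_j> / sqrt(<u_j, u_j>), so |<v, e_j>|^2 = <v, u_j>^2 / <u_j, u_j>.
Coefficients: <v, e_1> = -1/sqrt(2), <v, e_2> = -1/sqrt(18).
Square and sum: Σ |<v, e_j>|^2 = 5/9.
Compute ||v||^2 = v·v = 1.
Deficit = 1 − 5/9 = 4/9 ≥ 0, confirming Bessel's inequality. (The deficit equals ||v − Σ <v,e_j> e_j||^2, the squared distance from v to span{e_j}.)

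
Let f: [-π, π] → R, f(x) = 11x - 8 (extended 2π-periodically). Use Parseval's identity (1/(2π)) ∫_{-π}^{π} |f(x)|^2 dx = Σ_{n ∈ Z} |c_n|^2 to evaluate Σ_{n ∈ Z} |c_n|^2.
Σ |c_n|^2 = 121π^2/3 + 64

Expand and integrate term by term over [-π, π]:
  ∫ (11x)^2 dx = 121·(2π^3/3); ∫ 2·11·(-8)·x dx = 0 (odd integrand); ∫ (-8)^2 dx = 64·2π.
So (1/(2π)) ∫_{-π}^{π} (11x - 8)^2 dx = 121π^2/3 + 64 = 121π^2/3 + 64.
Parseval ⇒ Σ |c_n|^2 = 121π^2/3 + 64.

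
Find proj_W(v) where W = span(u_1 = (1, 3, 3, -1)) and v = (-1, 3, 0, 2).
proj_W(v) = (3/10, 9/10, 9/10, -3/10)

Set up U = [u_1 | ... | u_1] ∈ R^(4×1). The projector onto W = col(U) is P = U (U^T U)^(-1) U^T.
Compute U^T U =
  [20],
and U^T v = (6).
Solve U^T U · c = U^T v for the coefficients: c = (3/10). The projection is proj_W(v) = U c.
Check: (v - proj_W(v)) · u_1 = 0  (should be 0).
Result: proj_W(v) = (3/10, 9/10, 9/10, -3/10).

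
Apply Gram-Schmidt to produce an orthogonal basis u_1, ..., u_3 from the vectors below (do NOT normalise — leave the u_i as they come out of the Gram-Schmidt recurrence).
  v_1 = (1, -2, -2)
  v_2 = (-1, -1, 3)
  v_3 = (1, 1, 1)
Orthogonal basis:
  u_1 = (1, -2, -2)
  u_2 = (-4/9, -19/9, 17/9)
  u_3 = (48/37, 6/37, 18/37)

Apply the Gram-Schmidt recurrence
  u_1 = v_1
  u_i = v_i − Σ_{j<i} ((v_i · u_j) / (u_j · u_j)) · u_j.

Step by step this gives:
  u_1 = (1, -2, -2)
  u_2 = (-4/9, -19/9, 17/9)
  u_3 = (48/37, 6/37, 18/37)

Orthogonality check:
  u_2 · u_1 = 0 (should be 0)
  u_3 · u_1 = 0 (should be 0)
  u_3 · u_2 = 0 (should be 0)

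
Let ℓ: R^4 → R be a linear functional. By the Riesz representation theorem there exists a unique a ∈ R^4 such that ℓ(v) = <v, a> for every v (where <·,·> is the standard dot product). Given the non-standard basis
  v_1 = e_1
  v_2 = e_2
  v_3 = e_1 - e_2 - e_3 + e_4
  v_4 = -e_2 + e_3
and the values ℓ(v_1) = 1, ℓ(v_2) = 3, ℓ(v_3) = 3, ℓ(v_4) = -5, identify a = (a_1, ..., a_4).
a = (1, 3, -2, 3)

Write a = (a_1, ..., a_4) in the standard basis. For each basis vector v_i, ℓ(v_i) = <v_i, a> is a linear equation in the a_j's. Collect the n equations into a matrix system V a = ℓ, where row i of V is v_i (expressed in the standard basis). Since V is invertible (lower-triangular with 1s on the diagonal, up to permutation), solve by back-substitution:
  V =
[[1, 0, 0, 0],
 [0, 1, 0, 0],
 [1, -1, -1, 1],
 [0, -1, 1, 0]]
  V a = (1, 3, 3, -5)
Solving gives a = (1, 3, -2, 3).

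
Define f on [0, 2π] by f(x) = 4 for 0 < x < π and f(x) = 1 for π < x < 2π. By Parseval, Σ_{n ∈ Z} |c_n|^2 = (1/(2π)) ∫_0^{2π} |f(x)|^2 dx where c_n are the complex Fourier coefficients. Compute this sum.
Σ |c_n|^2 = 17/2

Parseval equates the L^2 energy of f (normalised by 1/(2π)) with the ℓ^2 sum of its Fourier coefficients: (1/(2π)) ∫_0^{2π} |f|^2 = Σ |c_n|^2.
Compute the left side: (1/(2π)) [∫_0^π 4^2 dx + ∫_π^{2π} 1^2 dx] = (1/(2π)) · (16π + 1π) = (16 + 1)/2 = 17/2.
So Σ_{n ∈ Z} |c_n|^2 = 17/2.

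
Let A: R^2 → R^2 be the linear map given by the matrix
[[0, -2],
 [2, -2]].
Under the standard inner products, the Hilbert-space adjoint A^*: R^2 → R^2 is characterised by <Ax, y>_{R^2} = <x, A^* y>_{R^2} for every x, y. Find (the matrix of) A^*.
A^* = A^T =
[[0, 2],
 [-2, -2]]

For real matrices with standard dot products, the defining identity <Ax, y> = <x, A^* y> gives (Ax)^T y = x^T (A^*) y, i.e. x^T A^T y = x^T (A^*) y. Since this holds for all x, y, we must have A^* = A^T. Therefore
A^* =
[[0, 2],
 [-2, -2]].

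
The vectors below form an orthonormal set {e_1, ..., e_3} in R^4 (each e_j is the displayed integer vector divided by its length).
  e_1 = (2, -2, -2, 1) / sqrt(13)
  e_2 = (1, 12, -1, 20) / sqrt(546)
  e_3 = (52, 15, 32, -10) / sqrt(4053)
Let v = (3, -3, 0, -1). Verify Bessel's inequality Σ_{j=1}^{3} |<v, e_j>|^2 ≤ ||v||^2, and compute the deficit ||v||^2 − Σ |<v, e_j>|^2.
Σ |<v, e_j>|^2 = 6973/386; ||v||^2 = 19; deficit = 361/386

Write each e_j = u_j / sqrt(<u_j, u_j>) where u_j is the displayed integer vector. Then <v, e_j> = <v, u_j> / sqrt(<u_j, u_j>), so |<v, e_j>|^2 = <v, u_j>^2 / <u_j, u_j>.
Coefficients: <v, e_1> = 11/sqrt(13), <v, e_2> = -53/sqrt(546), <v, e_3> = 121/sqrt(4053).
Square and sum: Σ |<v, e_j>|^2 = 6973/386.
Compute ||v||^2 = v·v = 19.
Deficit = 19 − 6973/386 = 361/386 ≥ 0, confirming Bessel's inequality. (The deficit equals ||v − Σ <v,e_j> e_j||^2, the squared distance from v to span{e_j}.)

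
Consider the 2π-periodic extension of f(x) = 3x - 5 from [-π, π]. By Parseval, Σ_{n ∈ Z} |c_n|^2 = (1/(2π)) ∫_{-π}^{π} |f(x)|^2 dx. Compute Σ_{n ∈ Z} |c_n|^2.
Σ |c_n|^2 = 3π^2 + 25

Expand and integrate term by term over [-π, π]:
  ∫ (3x)^2 dx = 9·(2π^3/3); ∫ 2·3·(-5)·x dx = 0 (odd integrand); ∫ (-5)^2 dx = 25·2π.
So (1/(2π)) ∫_{-π}^{π} (3x - 5)^2 dx = 9π^2/3 + 25 = 3π^2 + 25.
Parseval ⇒ Σ |c_n|^2 = 3π^2 + 25.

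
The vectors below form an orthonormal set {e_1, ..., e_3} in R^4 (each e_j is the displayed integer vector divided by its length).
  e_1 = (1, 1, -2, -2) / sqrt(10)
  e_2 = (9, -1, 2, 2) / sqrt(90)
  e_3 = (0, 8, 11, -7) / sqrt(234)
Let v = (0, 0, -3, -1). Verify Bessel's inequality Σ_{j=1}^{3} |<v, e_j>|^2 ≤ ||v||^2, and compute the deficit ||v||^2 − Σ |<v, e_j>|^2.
Σ |<v, e_j>|^2 = 10; ||v||^2 = 10; deficit = 0

Write each e_j = u_j / sqrt(<u_j, u_j>) where u_j is the displayed integer vector. Then <v, e_j> = <v, u_j> / sqrt(<u_j, u_j>), so |<v, e_j>|^2 = <v, u_j>^2 / <u_j, u_j>.
Coefficients: <v, e_1> = 8/sqrt(10), <v, e_2> = -8/sqrt(90), <v, e_3> = -26/sqrt(234).
Square and sum: Σ |<v, e_j>|^2 = 10.
Compute ||v||^2 = v·v = 10.
Deficit = 10 − 10 = 0 ≥ 0, confirming Bessel's inequality. (The deficit equals ||v − Σ <v,e_j> e_j||^2, the squared distance from v to span{e_j}.)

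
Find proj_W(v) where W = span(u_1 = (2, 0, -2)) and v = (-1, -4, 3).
proj_W(v) = (-2, 0, 2)

Set up U = [u_1 | ... | u_1] ∈ R^(3×1). The projector onto W = col(U) is P = U (U^T U)^(-1) U^T.
Compute U^T U =
  [8],
and U^T v = (-8).
Solve U^T U · c = U^T v for the coefficients: c = (-1). The projection is proj_W(v) = U c.
Check: (v - proj_W(v)) · u_1 = 0  (should be 0).
Result: proj_W(v) = (-2, 0, 2).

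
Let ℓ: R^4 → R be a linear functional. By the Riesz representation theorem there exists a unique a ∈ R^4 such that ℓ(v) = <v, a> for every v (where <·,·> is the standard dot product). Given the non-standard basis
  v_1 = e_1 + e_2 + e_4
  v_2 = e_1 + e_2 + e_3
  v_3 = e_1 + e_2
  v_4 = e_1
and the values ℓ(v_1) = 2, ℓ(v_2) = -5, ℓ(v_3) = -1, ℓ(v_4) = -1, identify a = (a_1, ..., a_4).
a = (-1, 0, -4, 3)

Write a = (a_1, ..., a_4) in the standard basis. For each basis vector v_i, ℓ(v_i) = <v_i, a> is a linear equation in the a_j's. Collect the n equations into a matrix system V a = ℓ, where row i of V is v_i (expressed in the standard basis). Since V is invertible (lower-triangular with 1s on the diagonal, up to permutation), solve by back-substitution:
  V =
[[1, 1, 0, 1],
 [1, 1, 1, 0],
 [1, 1, 0, 0],
 [1, 0, 0, 0]]
  V a = (2, -5, -1, -1)
Solving gives a = (-1, 0, -4, 3).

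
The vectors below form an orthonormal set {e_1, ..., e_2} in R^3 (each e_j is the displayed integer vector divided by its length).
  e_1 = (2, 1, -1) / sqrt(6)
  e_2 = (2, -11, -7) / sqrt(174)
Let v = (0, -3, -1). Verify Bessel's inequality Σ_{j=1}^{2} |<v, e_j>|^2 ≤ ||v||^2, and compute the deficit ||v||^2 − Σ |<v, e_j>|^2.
Σ |<v, e_j>|^2 = 286/29; ||v||^2 = 10; deficit = 4/29

Write each e_j = u_j / sqrt(<u_j, u_j>) where u_j is the displayed integer vector. Then <v, e_j> = <v, u_j> / sqrt(<u_j, u_j>), so |<v, e_j>|^2 = <v, u_j>^2 / <u_j, u_j>.
Coefficients: <v, e_1> = -2/sqrt(6), <v, e_2> = 40/sqrt(174).
Square and sum: Σ |<v, e_j>|^2 = 286/29.
Compute ||v||^2 = v·v = 10.
Deficit = 10 − 286/29 = 4/29 ≥ 0, confirming Bessel's inequality. (The deficit equals ||v − Σ <v,e_j> e_j||^2, the squared distance from v to span{e_j}.)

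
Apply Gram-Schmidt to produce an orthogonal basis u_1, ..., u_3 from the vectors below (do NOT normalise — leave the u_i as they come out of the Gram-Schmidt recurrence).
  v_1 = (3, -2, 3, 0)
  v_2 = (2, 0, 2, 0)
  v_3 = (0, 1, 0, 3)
Orthogonal basis:
  u_1 = (3, -2, 3, 0)
  u_2 = (4/11, 12/11, 4/11, 0)
  u_3 = (0, 0, 0, 3)

Apply the Gram-Schmidt recurrence
  u_1 = v_1
  u_i = v_i − Σ_{j<i} ((v_i · u_j) / (u_j · u_j)) · u_j.

Step by step this gives:
  u_1 = (3, -2, 3, 0)
  u_2 = (4/11, 12/11, 4/11, 0)
  u_3 = (0, 0, 0, 3)

Orthogonality check:
  u_2 · u_1 = 0 (should be 0)
  u_3 · u_1 = 0 (should be 0)
  u_3 · u_2 = 0 (should be 0)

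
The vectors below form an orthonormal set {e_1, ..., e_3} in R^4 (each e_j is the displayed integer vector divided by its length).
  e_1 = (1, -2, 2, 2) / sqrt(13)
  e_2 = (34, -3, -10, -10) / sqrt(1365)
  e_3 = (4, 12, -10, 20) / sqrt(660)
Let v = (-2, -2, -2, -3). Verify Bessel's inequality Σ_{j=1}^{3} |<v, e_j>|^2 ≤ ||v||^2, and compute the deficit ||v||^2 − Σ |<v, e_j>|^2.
Σ |<v, e_j>|^2 = 992/77; ||v||^2 = 21; deficit = 625/77

Write each e_j = u_j / sqrt(<u_j, u_j>) where u_j is the displayed integer vector. Then <v, e_j> = <v, u_j> / sqrt(<u_j, u_j>), so |<v, e_j>|^2 = <v, u_j>^2 / <u_j, u_j>.
Coefficients: <v, e_1> = -8/sqrt(13), <v, e_2> = -12/sqrt(1365), <v, e_3> = -72/sqrt(660).
Square and sum: Σ |<v, e_j>|^2 = 992/77.
Compute ||v||^2 = v·v = 21.
Deficit = 21 − 992/77 = 625/77 ≥ 0, confirming Bessel's inequality. (The deficit equals ||v − Σ <v,e_j> e_j||^2, the squared distance from v to span{e_j}.)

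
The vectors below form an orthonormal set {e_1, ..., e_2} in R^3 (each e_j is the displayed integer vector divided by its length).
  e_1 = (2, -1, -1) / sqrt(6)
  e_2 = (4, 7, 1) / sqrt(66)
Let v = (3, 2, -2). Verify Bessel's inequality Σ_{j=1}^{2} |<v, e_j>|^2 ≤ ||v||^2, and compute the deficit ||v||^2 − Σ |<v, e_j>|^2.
Σ |<v, e_j>|^2 = 162/11; ||v||^2 = 17; deficit = 25/11

Write each e_j = u_j / sqrt(<u_j, u_j>) where u_j is the displayed integer vector. Then <v, e_j> = <v, u_j> / sqrt(<u_j, u_j>), so |<v, e_j>|^2 = <v, u_j>^2 / <u_j, u_j>.
Coefficients: <v, e_1> = 6/sqrt(6), <v, e_2> = 24/sqrt(66).
Square and sum: Σ |<v, e_j>|^2 = 162/11.
Compute ||v||^2 = v·v = 17.
Deficit = 17 − 162/11 = 25/11 ≥ 0, confirming Bessel's inequality. (The deficit equals ||v − Σ <v,e_j> e_j||^2, the squared distance from v to span{e_j}.)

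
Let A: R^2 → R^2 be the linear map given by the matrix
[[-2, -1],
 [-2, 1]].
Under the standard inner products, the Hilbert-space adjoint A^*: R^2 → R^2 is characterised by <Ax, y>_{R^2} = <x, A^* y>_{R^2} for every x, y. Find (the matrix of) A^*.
A^* = A^T =
[[-2, -2],
 [-1, 1]]

For real matrices with standard dot products, the defining identity <Ax, y> = <x, A^* y> gives (Ax)^T y = x^T (A^*) y, i.e. x^T A^T y = x^T (A^*) y. Since this holds for all x, y, we must have A^* = A^T. Therefore
A^* =
[[-2, -2],
 [-1, 1]].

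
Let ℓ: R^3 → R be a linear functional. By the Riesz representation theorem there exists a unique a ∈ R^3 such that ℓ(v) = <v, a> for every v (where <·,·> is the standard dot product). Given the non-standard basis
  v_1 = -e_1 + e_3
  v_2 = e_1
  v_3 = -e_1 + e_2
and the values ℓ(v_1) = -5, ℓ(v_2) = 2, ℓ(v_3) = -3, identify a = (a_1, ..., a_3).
a = (2, -1, -3)

Write a = (a_1, ..., a_3) in the standard basis. For each basis vector v_i, ℓ(v_i) = <v_i, a> is a linear equation in the a_j's. Collect the n equations into a matrix system V a = ℓ, where row i of V is v_i (expressed in the standard basis). Since V is invertible (lower-triangular with 1s on the diagonal, up to permutation), solve by back-substitution:
  V =
[[-1, 0, 1],
 [1, 0, 0],
 [-1, 1, 0]]
  V a = (-5, 2, -3)
Solving gives a = (2, -1, -3).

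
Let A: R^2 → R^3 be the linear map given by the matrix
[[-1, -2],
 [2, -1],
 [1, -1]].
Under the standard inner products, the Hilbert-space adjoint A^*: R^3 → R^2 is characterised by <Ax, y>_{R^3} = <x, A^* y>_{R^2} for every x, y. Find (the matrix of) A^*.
A^* = A^T =
[[-1, 2, 1],
 [-2, -1, -1]]

For real matrices with standard dot products, the defining identity <Ax, y> = <x, A^* y> gives (Ax)^T y = x^T (A^*) y, i.e. x^T A^T y = x^T (A^*) y. Since this holds for all x, y, we must have A^* = A^T. Therefore
A^* =
[[-1, 2, 1],
 [-2, -1, -1]].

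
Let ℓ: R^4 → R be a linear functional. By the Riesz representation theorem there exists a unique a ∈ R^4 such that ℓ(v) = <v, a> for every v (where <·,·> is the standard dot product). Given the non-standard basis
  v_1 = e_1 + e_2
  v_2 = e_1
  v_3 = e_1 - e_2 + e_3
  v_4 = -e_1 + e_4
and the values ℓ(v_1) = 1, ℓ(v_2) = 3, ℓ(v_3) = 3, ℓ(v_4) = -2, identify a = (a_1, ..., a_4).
a = (3, -2, -2, 1)

Write a = (a_1, ..., a_4) in the standard basis. For each basis vector v_i, ℓ(v_i) = <v_i, a> is a linear equation in the a_j's. Collect the n equations into a matrix system V a = ℓ, where row i of V is v_i (expressed in the standard basis). Since V is invertible (lower-triangular with 1s on the diagonal, up to permutation), solve by back-substitution:
  V =
[[1, 1, 0, 0],
 [1, 0, 0, 0],
 [1, -1, 1, 0],
 [-1, 0, 0, 1]]
  V a = (1, 3, 3, -2)
Solving gives a = (3, -2, -2, 1).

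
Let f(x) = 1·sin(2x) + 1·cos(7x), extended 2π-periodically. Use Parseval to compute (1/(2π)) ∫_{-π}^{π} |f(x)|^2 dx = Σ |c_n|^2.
Σ |c_n|^2 = 1

Expand |f|^2 and use orthogonality of {sin(nx), cos(mx)} on [-π, π]:
  ∫_{-π}^{π} sin(nx)^2 dx = π, ∫ cos(mx)^2 dx = π, and cross terms integrate to 0.
So ∫_{-π}^{π} f(x)^2 dx = 1^2 · π + 1^2 · π = (1 + 1)π.
Divide by 2π: (1 + 1)/2 = 1.
By Parseval, this equals Σ |c_n|^2.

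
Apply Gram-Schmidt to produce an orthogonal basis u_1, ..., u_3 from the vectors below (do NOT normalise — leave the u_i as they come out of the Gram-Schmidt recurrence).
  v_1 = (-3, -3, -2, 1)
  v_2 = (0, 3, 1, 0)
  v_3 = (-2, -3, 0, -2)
Orthogonal basis:
  u_1 = (-3, -3, -2, 1)
  u_2 = (-33/23, 36/23, 1/23, 11/23)
  u_3 = (-125/109, -42/109, 126/109, -249/109)

Apply the Gram-Schmidt recurrence
  u_1 = v_1
  u_i = v_i − Σ_{j<i} ((v_i · u_j) / (u_j · u_j)) · u_j.

Step by step this gives:
  u_1 = (-3, -3, -2, 1)
  u_2 = (-33/23, 36/23, 1/23, 11/23)
  u_3 = (-125/109, -42/109, 126/109, -249/109)

Orthogonality check:
  u_2 · u_1 = 0 (should be 0)
  u_3 · u_1 = 0 (should be 0)
  u_3 · u_2 = 0 (should be 0)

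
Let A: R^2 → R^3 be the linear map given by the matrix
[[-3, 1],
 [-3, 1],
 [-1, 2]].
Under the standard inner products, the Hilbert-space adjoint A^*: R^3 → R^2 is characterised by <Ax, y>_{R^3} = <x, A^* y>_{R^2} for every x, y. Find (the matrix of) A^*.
A^* = A^T =
[[-3, -3, -1],
 [1, 1, 2]]

For real matrices with standard dot products, the defining identity <Ax, y> = <x, A^* y> gives (Ax)^T y = x^T (A^*) y, i.e. x^T A^T y = x^T (A^*) y. Since this holds for all x, y, we must have A^* = A^T. Therefore
A^* =
[[-3, -3, -1],
 [1, 1, 2]].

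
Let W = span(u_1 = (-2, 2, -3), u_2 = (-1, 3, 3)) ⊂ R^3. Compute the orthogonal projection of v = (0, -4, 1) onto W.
proj_W(v) = (300/161, -464/161, 81/161)

Set up U = [u_1 | ... | u_2] ∈ R^(3×2). The projector onto W = col(U) is P = U (U^T U)^(-1) U^T.
Compute U^T U =
  [17, -1]
  [-1, 19],
and U^T v = (-11, -9).
Solve U^T U · c = U^T v for the coefficients: c = (-109/161, -82/161). The projection is proj_W(v) = U c.
Check: (v - proj_W(v)) · u_1 = 0  (should be 0).
Check: (v - proj_W(v)) · u_2 = 0  (should be 0).
Result: proj_W(v) = (300/161, -464/161, 81/161).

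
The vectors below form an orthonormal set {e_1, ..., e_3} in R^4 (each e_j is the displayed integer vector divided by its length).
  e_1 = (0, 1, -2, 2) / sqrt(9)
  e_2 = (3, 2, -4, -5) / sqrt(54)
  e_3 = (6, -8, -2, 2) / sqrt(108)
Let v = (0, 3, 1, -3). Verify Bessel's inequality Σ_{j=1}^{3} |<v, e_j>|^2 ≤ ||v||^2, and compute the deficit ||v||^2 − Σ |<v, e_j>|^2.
Σ |<v, e_j>|^2 = 317/18; ||v||^2 = 19; deficit = 25/18

Write each e_j = u_j / sqrt(<u_j, u_j>) where u_j is the displayed integer vector. Then <v, e_j> = <v, u_j> / sqrt(<u_j, u_j>), so |<v, e_j>|^2 = <v, u_j>^2 / <u_j, u_j>.
Coefficients: <v, e_1> = -5/sqrt(9), <v, e_2> = 17/sqrt(54), <v, e_3> = -32/sqrt(108).
Square and sum: Σ |<v, e_j>|^2 = 317/18.
Compute ||v||^2 = v·v = 19.
Deficit = 19 − 317/18 = 25/18 ≥ 0, confirming Bessel's inequality. (The deficit equals ||v − Σ <v,e_j> e_j||^2, the squared distance from v to span{e_j}.)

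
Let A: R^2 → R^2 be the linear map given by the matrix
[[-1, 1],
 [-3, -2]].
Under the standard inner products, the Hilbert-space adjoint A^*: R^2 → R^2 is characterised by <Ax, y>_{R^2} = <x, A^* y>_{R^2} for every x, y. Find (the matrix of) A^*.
A^* = A^T =
[[-1, -3],
 [1, -2]]

For real matrices with standard dot products, the defining identity <Ax, y> = <x, A^* y> gives (Ax)^T y = x^T (A^*) y, i.e. x^T A^T y = x^T (A^*) y. Since this holds for all x, y, we must have A^* = A^T. Therefore
A^* =
[[-1, -3],
 [1, -2]].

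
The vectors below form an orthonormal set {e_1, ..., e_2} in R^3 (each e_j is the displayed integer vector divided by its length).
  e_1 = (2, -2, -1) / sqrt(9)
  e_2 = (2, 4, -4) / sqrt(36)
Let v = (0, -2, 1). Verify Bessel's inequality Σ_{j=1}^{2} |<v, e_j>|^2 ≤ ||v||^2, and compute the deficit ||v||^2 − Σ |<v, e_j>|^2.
Σ |<v, e_j>|^2 = 5; ||v||^2 = 5; deficit = 0

Write each e_j = u_j / sqrt(<u_j, u_j>) where u_j is the displayed integer vector. Then <v, e_j> = <v, u_j> / sqrt(<u_j, u_j>), so |<v, e_j>|^2 = <v, u_j>^2 / <u_j, u_j>.
Coefficients: <v, e_1> = 3/sqrt(9), <v, e_2> = -12/sqrt(36).
Square and sum: Σ |<v, e_j>|^2 = 5.
Compute ||v||^2 = v·v = 5.
Deficit = 5 − 5 = 0 ≥ 0, confirming Bessel's inequality. (The deficit equals ||v − Σ <v,e_j> e_j||^2, the squared distance from v to span{e_j}.)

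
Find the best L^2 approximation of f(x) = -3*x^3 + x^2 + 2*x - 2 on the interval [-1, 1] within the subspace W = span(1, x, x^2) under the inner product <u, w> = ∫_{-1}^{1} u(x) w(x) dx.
g(x) = x^2 + x/5 - 2

The best approximation g ∈ W is the orthogonal projection of f onto W. Writing g = a_0 + a_1 x + a_2 x^2, the coefficients solve the normal equations G · a = b where
  G_{ij} = <φ_i, φ_j> and b_i = <f, φ_i>, with φ_0 = 1, φ_1 = x, φ_2 = x^2.
G =
  [2, 0, 2/3]
  [0, 2/3, 0]
  [2/3, 0, 2/5],
b = (-10/3, 2/15, -14/15).
Solving gives a_0 = -2, a_1 = 1/5, a_2 = 1, so
  g(x) = x^2 + x/5 - 2.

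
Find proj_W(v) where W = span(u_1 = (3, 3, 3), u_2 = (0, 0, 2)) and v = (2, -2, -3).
proj_W(v) = (0, 0, -3)

Set up U = [u_1 | ... | u_2] ∈ R^(3×2). The projector onto W = col(U) is P = U (U^T U)^(-1) U^T.
Compute U^T U =
  [27, 6]
  [6, 4],
and U^T v = (-9, -6).
Solve U^T U · c = U^T v for the coefficients: c = (0, -3/2). The projection is proj_W(v) = U c.
Check: (v - proj_W(v)) · u_1 = 0  (should be 0).
Check: (v - proj_W(v)) · u_2 = 0  (should be 0).
Result: proj_W(v) = (0, 0, -3).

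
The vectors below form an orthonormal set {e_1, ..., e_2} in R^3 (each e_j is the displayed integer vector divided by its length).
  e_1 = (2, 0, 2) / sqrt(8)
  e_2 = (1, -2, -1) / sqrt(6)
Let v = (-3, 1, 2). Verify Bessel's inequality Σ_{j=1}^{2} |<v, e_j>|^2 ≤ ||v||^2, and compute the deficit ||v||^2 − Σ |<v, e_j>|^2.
Σ |<v, e_j>|^2 = 26/3; ||v||^2 = 14; deficit = 16/3

Write each e_j = u_j / sqrt(<u_j, u_j>) where u_j is the displayed integer vector. Then <v, e_j> = <v, u_j> / sqrt(<u_j, u_j>), so |<v, e_j>|^2 = <v, u_j>^2 / <u_j, u_j>.
Coefficients: <v, e_1> = -2/sqrt(8), <v, e_2> = -7/sqrt(6).
Square and sum: Σ |<v, e_j>|^2 = 26/3.
Compute ||v||^2 = v·v = 14.
Deficit = 14 − 26/3 = 16/3 ≥ 0, confirming Bessel's inequality. (The deficit equals ||v − Σ <v,e_j> e_j||^2, the squared distance from v to span{e_j}.)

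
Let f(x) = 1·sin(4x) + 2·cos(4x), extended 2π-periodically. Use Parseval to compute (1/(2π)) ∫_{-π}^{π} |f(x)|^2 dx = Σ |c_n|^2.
Σ |c_n|^2 = 5/2

Expand |f|^2 and use orthogonality of {sin(nx), cos(mx)} on [-π, π]:
  ∫_{-π}^{π} sin(nx)^2 dx = π, ∫ cos(mx)^2 dx = π, and cross terms integrate to 0.
So ∫_{-π}^{π} f(x)^2 dx = 1^2 · π + 2^2 · π = (1 + 4)π.
Divide by 2π: (1 + 4)/2 = 5/2.
By Parseval, this equals Σ |c_n|^2.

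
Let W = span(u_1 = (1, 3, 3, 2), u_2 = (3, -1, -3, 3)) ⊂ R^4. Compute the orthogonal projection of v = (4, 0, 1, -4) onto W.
proj_W(v) = (-253/635, -39/635, 21/127, -58/127)

Set up U = [u_1 | ... | u_2] ∈ R^(4×2). The projector onto W = col(U) is P = U (U^T U)^(-1) U^T.
Compute U^T U =
  [23, -3]
  [-3, 28],
and U^T v = (-1, -3).
Solve U^T U · c = U^T v for the coefficients: c = (-37/635, -72/635). The projection is proj_W(v) = U c.
Check: (v - proj_W(v)) · u_1 = 0  (should be 0).
Check: (v - proj_W(v)) · u_2 = 0  (should be 0).
Result: proj_W(v) = (-253/635, -39/635, 21/127, -58/127).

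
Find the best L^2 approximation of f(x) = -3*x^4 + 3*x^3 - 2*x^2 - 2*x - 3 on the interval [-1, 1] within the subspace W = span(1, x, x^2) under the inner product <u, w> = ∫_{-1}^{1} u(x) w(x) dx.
g(x) = -32*x^2/7 - x/5 - 96/35

The best approximation g ∈ W is the orthogonal projection of f onto W. Writing g = a_0 + a_1 x + a_2 x^2, the coefficients solve the normal equations G · a = b where
  G_{ij} = <φ_i, φ_j> and b_i = <f, φ_i>, with φ_0 = 1, φ_1 = x, φ_2 = x^2.
G =
  [2, 0, 2/3]
  [0, 2/3, 0]
  [2/3, 0, 2/5],
b = (-128/15, -2/15, -128/35).
Solving gives a_0 = -96/35, a_1 = -1/5, a_2 = -32/7, so
  g(x) = -32*x^2/7 - x/5 - 96/35.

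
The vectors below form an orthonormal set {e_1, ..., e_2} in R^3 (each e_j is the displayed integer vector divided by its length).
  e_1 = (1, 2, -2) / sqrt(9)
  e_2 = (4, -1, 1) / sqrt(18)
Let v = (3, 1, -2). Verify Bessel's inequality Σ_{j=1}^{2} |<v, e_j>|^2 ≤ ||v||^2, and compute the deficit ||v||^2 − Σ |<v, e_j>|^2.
Σ |<v, e_j>|^2 = 27/2; ||v||^2 = 14; deficit = 1/2

Write each e_j = u_j / sqrt(<u_j, u_j>) where u_j is the displayed integer vector. Then <v, e_j> = <v, u_j> / sqrt(<u_j, u_j>), so |<v, e_j>|^2 = <v, u_j>^2 / <u_j, u_j>.
Coefficients: <v, e_1> = 9/sqrt(9), <v, e_2> = 9/sqrt(18).
Square and sum: Σ |<v, e_j>|^2 = 27/2.
Compute ||v||^2 = v·v = 14.
Deficit = 14 − 27/2 = 1/2 ≥ 0, confirming Bessel's inequality. (The deficit equals ||v − Σ <v,e_j> e_j||^2, the squared distance from v to span{e_j}.)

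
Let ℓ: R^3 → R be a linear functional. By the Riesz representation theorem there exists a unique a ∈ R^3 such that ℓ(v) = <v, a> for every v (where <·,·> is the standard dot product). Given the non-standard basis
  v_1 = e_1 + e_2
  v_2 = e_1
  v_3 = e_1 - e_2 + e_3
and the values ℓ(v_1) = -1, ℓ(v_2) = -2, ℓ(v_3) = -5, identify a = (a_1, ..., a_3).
a = (-2, 1, -2)

Write a = (a_1, ..., a_3) in the standard basis. For each basis vector v_i, ℓ(v_i) = <v_i, a> is a linear equation in the a_j's. Collect the n equations into a matrix system V a = ℓ, where row i of V is v_i (expressed in the standard basis). Since V is invertible (lower-triangular with 1s on the diagonal, up to permutation), solve by back-substitution:
  V =
[[1, 1, 0],
 [1, 0, 0],
 [1, -1, 1]]
  V a = (-1, -2, -5)
Solving gives a = (-2, 1, -2).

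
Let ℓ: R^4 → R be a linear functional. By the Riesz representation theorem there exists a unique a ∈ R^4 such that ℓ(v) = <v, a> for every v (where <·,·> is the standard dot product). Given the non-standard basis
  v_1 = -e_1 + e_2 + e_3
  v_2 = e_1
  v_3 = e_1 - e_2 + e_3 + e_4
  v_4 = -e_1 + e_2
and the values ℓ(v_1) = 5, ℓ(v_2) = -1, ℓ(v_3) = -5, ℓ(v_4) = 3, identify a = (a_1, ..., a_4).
a = (-1, 2, 2, -4)

Write a = (a_1, ..., a_4) in the standard basis. For each basis vector v_i, ℓ(v_i) = <v_i, a> is a linear equation in the a_j's. Collect the n equations into a matrix system V a = ℓ, where row i of V is v_i (expressed in the standard basis). Since V is invertible (lower-triangular with 1s on the diagonal, up to permutation), solve by back-substitution:
  V =
[[-1, 1, 1, 0],
 [1, 0, 0, 0],
 [1, -1, 1, 1],
 [-1, 1, 0, 0]]
  V a = (5, -1, -5, 3)
Solving gives a = (-1, 2, 2, -4).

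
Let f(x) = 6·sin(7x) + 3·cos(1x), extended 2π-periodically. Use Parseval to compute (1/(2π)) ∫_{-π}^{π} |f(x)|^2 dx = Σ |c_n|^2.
Σ |c_n|^2 = 45/2

Expand |f|^2 and use orthogonality of {sin(nx), cos(mx)} on [-π, π]:
  ∫_{-π}^{π} sin(nx)^2 dx = π, ∫ cos(mx)^2 dx = π, and cross terms integrate to 0.
So ∫_{-π}^{π} f(x)^2 dx = 6^2 · π + 3^2 · π = (36 + 9)π.
Divide by 2π: (36 + 9)/2 = 45/2.
By Parseval, this equals Σ |c_n|^2.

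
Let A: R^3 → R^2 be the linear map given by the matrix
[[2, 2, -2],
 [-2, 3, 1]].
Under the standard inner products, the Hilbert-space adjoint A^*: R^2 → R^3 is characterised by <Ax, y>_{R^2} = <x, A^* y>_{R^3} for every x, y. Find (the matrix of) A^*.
A^* = A^T =
[[2, -2],
 [2, 3],
 [-2, 1]]

For real matrices with standard dot products, the defining identity <Ax, y> = <x, A^* y> gives (Ax)^T y = x^T (A^*) y, i.e. x^T A^T y = x^T (A^*) y. Since this holds for all x, y, we must have A^* = A^T. Therefore
A^* =
[[2, -2],
 [2, 3],
 [-2, 1]].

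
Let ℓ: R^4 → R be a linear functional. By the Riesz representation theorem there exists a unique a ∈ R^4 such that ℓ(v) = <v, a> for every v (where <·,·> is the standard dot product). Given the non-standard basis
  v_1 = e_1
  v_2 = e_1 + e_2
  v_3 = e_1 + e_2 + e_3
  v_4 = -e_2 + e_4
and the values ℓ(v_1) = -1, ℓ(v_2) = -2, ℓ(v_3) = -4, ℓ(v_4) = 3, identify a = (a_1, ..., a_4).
a = (-1, -1, -2, 2)

Write a = (a_1, ..., a_4) in the standard basis. For each basis vector v_i, ℓ(v_i) = <v_i, a> is a linear equation in the a_j's. Collect the n equations into a matrix system V a = ℓ, where row i of V is v_i (expressed in the standard basis). Since V is invertible (lower-triangular with 1s on the diagonal, up to permutation), solve by back-substitution:
  V =
[[1, 0, 0, 0],
 [1, 1, 0, 0],
 [1, 1, 1, 0],
 [0, -1, 0, 1]]
  V a = (-1, -2, -4, 3)
Solving gives a = (-1, -1, -2, 2).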